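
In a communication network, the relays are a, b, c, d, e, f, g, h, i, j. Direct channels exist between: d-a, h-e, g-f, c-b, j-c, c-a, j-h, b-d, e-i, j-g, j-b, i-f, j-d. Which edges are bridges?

none

The edges on the cycle j-h-e-i-f-g-j are not bridges since each lies on that cycle.
Every edge lies on some cycle, so there are no bridges.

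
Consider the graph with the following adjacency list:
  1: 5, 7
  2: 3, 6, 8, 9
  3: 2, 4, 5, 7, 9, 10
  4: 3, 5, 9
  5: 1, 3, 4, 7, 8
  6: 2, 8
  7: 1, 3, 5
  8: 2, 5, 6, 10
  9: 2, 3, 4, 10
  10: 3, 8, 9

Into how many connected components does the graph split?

1

Starting from 1 we can reach 1, 2, 3, 4, 5, 6, 7, 8, 9, 10. That is one component of size 10.
Total: 1 component.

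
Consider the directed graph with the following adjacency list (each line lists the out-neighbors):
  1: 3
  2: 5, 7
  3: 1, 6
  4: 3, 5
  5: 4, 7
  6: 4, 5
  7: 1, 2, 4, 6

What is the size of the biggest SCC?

{1, 2, 3, 4, 5, 6, 7} are all mutually reachable — one SCC of size 7.
The largest has 7 vertices.

7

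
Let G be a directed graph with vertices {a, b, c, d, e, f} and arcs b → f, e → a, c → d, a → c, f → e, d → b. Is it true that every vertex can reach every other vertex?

Yes

From f we can reach every vertex (a, b, c, d, e, f), and every vertex can reach f (a, b, c, d, e, f). So the whole graph is one strongly connected component.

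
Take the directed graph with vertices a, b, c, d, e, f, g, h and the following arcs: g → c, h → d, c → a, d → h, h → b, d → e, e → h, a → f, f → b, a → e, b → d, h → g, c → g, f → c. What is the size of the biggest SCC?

{a, b, c, d, e, f, g, h} are all mutually reachable — one SCC of size 8.
The largest has 8 vertices.

8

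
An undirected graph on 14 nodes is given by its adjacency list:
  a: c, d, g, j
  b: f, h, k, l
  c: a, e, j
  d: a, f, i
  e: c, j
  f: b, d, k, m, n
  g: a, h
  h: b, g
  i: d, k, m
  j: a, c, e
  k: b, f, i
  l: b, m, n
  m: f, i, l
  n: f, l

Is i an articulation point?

No

Deleting i leaves 1 component (was 1) (its neighbors d, k, m remain connected to each other), so i is not a cut vertex.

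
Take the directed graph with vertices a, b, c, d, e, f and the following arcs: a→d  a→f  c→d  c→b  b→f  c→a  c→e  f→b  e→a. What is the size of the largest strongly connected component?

2

{b, f} are all mutually reachable — one SCC of size 2.
{c} is an SCC by itself.
{e} is an SCC by itself.
{a} is an SCC by itself.
{d} is an SCC by itself.
The largest has 2 vertices.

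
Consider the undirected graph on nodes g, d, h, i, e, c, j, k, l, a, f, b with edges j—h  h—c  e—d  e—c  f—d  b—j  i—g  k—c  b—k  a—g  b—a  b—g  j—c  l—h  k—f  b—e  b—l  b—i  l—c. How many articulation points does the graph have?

Removing b increases the component count from 1 to 2, so b is a cut vertex.
By contrast removing l leaves 1 component; it is not a cut vertex. No other vertex is a cut vertex either.

1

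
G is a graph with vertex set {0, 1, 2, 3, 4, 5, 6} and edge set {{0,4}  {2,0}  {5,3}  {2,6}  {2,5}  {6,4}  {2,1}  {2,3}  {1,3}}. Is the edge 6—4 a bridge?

After removing 6—4, the path 6-2-0-4 still connects them, so the edge is not a bridge.

No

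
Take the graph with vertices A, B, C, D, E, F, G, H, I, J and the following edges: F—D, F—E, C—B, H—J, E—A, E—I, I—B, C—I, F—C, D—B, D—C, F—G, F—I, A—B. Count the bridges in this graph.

The edges on the cycle F-D-B-I-F are not bridges since each lies on that cycle.
But removing H—J disconnects H from J; removing G—F disconnects G from F — these are bridges.
That makes 2 bridges.

2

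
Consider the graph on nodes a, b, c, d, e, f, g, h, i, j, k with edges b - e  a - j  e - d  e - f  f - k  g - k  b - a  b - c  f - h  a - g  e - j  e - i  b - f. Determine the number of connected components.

Starting from a we can reach a, b, c, d, e, f, g, h, i, j, k. That is one component of size 11.
Total: 1 component.

1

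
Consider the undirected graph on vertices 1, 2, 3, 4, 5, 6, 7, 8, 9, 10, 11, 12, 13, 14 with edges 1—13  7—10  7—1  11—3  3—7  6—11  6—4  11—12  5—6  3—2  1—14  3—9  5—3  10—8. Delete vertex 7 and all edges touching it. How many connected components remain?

3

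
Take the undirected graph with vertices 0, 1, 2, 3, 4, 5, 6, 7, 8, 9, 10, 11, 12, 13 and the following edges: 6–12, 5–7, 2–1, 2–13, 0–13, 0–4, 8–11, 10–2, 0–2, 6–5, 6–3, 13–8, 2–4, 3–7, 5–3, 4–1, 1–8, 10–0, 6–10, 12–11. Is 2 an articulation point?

No

Deleting 2 leaves 2 components (was 2), so 2 is not a cut vertex.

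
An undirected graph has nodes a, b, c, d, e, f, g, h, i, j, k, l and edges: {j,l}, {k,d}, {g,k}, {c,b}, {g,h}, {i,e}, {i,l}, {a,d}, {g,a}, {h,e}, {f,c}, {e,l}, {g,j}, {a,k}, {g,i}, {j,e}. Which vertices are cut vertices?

c, g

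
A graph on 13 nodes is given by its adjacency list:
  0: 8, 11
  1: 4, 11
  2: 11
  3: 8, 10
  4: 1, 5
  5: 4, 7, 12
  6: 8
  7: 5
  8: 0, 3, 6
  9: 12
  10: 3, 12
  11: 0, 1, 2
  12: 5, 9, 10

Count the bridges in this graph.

4

The edges on the cycle 1-4-5-12-10-3-8-0-11-1 are not bridges since each lies on that cycle.
But removing 11-2 disconnects 11 from 2; removing 6-8 disconnects 6 from 8; removing 12-9 disconnects 12 from 9; removing 5-7 disconnects 5 from 7 — these are bridges.
That makes 4 bridges.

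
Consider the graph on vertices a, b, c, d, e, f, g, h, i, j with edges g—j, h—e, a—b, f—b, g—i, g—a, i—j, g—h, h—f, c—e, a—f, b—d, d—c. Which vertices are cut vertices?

g

Removing g increases the component count from 1 to 2, so g is a cut vertex.
By contrast removing h leaves 1 component; it is not a cut vertex. No other vertex is a cut vertex either.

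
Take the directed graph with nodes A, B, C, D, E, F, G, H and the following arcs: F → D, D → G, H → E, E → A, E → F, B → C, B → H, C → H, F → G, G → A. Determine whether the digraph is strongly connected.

There is no directed path from A to H, so the graph is not strongly connected.

No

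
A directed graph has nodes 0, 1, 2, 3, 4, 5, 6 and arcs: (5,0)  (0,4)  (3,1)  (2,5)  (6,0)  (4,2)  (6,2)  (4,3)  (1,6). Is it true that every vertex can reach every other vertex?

From 3 we can reach every vertex (0, 1, 2, 3, 4, 5, 6), and every vertex can reach 3 (0, 1, 2, 3, 4, 5, 6). So the whole graph is one strongly connected component.

Yes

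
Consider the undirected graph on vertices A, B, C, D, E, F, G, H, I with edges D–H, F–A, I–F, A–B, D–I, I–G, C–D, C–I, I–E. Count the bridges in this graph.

The edges on the cycle C-D-I-C are not bridges since each lies on that cycle.
But removing I–F disconnects I from F; removing F–A disconnects F from A; removing I–G disconnects I from G; removing B–A disconnects B from A — these are bridges.
In total 6 edges are bridges.

6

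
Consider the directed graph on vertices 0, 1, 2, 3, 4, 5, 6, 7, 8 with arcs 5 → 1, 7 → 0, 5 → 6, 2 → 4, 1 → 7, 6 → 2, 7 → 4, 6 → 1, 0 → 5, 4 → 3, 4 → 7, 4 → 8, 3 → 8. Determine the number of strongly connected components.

3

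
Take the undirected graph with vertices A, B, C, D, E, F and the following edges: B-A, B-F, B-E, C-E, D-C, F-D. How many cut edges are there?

1

The edges on the cycle B-F-D-C-E-B are not bridges since each lies on that cycle.
But removing B-A disconnects B from A — this is a bridge.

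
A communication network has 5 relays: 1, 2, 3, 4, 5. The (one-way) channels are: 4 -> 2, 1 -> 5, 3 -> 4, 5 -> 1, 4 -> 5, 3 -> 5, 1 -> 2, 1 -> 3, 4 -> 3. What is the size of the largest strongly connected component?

4

{1, 3, 4, 5} are all mutually reachable — one SCC of size 4.
{2} is an SCC by itself.
The largest has 4 vertices.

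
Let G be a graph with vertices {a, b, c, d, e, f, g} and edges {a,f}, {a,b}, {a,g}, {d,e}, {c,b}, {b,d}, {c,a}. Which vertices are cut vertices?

Removing a increases the component count from 1 to 3, so a is a cut vertex.
Removing b increases the component count from 1 to 2, so b is a cut vertex.
Removing d increases the component count from 1 to 2, so d is a cut vertex.
By contrast removing c leaves 1 component; it is not a cut vertex. No other vertex is a cut vertex either.

a, b, d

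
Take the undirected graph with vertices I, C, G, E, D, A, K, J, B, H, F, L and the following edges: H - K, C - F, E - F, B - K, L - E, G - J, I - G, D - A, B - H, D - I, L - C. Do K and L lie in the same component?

The component containing K is {B, H, K}, and L is not in it.

No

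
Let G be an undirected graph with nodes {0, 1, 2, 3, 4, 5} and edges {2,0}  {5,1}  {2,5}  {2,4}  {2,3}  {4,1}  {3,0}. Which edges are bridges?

The edges on the cycle 2-3-0-2 are not bridges since each lies on that cycle.
Every edge lies on some cycle, so there are no bridges.

none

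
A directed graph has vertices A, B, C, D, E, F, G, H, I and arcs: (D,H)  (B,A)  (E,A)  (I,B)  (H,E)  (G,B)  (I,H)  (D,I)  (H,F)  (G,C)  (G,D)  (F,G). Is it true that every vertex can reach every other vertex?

There is no directed path from A to D, so the graph is not strongly connected.

No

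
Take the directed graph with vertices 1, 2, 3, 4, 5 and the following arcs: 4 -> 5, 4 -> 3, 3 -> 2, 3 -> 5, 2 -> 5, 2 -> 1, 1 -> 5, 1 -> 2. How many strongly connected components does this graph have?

{1, 2} are all mutually reachable — one SCC of size 2.
{5} is an SCC by itself.
{3} is an SCC by itself.
{4} is an SCC by itself.
That gives 4 strongly connected components.

4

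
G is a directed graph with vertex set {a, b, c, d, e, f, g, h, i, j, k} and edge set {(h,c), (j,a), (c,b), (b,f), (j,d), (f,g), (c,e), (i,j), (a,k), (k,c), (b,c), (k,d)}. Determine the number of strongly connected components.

{b, c} are all mutually reachable — one SCC of size 2.
{j} is an SCC by itself.
{k} is an SCC by itself.
{a} is an SCC by itself.
{h} is an SCC by itself.
(and 5 more singleton SCCs)
That gives 10 strongly connected components.

10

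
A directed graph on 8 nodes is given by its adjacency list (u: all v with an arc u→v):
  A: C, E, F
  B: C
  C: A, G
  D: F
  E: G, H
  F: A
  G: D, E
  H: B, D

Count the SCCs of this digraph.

{A, B, C, D, E, F, G, H} are all mutually reachable — one SCC of size 8.
That gives 1 strongly connected component.

1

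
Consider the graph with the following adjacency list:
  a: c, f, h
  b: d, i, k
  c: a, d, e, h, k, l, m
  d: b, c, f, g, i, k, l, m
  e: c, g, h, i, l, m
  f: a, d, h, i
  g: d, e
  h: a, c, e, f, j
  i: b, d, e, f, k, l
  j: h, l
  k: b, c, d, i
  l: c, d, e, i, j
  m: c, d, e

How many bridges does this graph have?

0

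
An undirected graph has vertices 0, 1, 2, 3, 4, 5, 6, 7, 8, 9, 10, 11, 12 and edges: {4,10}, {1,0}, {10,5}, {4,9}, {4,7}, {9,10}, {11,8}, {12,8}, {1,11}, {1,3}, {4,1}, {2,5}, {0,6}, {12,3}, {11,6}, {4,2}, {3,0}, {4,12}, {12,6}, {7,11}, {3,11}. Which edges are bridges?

none

The edges on the cycle 4-2-5-10-4 are not bridges since each lies on that cycle.
Every edge lies on some cycle, so there are no bridges.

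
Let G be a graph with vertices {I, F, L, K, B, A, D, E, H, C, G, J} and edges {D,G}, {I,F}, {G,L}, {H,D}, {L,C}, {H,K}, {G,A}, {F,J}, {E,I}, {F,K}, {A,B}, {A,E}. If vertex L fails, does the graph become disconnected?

Yes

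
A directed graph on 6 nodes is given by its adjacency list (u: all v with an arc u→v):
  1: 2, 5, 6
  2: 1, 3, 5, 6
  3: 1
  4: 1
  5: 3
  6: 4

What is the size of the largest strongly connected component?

{1, 2, 3, 4, 5, 6} are all mutually reachable — one SCC of size 6.
The largest has 6 vertices.

6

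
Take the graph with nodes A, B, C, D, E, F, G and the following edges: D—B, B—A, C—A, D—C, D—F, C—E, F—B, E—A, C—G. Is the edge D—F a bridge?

After removing D—F, the path D-B-F still connects them, so the edge is not a bridge.

No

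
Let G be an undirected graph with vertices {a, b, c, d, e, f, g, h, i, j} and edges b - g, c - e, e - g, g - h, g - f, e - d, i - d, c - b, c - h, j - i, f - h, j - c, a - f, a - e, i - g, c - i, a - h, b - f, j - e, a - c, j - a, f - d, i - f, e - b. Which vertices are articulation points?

none

Removing e, for instance, still leaves 1 component. No single vertex removal increases the component count — the graph has no articulation points.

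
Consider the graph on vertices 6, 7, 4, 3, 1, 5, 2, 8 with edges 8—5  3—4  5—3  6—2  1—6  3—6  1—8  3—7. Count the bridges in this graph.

The edges on the cycle 1-8-5-3-6-1 are not bridges since each lies on that cycle.
But removing 6—2 disconnects 6 from 2; removing 3—4 disconnects 3 from 4; removing 3—7 disconnects 3 from 7 — these are bridges.
That makes 3 bridges.

3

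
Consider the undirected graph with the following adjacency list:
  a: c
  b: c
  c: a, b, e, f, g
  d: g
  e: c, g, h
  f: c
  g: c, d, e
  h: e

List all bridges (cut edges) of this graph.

The edges on the cycle g-c-e-g are not bridges since each lies on that cycle.
But removing c-b disconnects c from b; removing g-d disconnects g from d; removing c-a disconnects c from a; removing c-f disconnects c from f — these are bridges.
In total 5 edges are bridges.

a-c, b-c, c-f, d-g, e-h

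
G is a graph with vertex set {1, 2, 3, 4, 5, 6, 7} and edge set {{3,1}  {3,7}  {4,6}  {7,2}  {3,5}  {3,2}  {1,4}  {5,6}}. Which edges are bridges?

none

The edges on the cycle 3-7-2-3 are not bridges since each lies on that cycle.
Every edge lies on some cycle, so there are no bridges.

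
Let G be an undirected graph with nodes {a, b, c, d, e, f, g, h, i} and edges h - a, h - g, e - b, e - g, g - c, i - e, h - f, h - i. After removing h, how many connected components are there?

With h gone, the remaining components are: {a}; {d}; {f}; {b, c, e, g, i}.
That is 4 components.

4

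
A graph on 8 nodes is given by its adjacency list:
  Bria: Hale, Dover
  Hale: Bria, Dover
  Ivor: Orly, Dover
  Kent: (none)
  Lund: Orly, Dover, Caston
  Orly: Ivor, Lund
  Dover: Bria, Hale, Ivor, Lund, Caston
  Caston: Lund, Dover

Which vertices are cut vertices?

Removing Dover increases the component count from 2 to 3, so Dover is a cut vertex.
By contrast removing Hale leaves 2 components; it is not a cut vertex. No other vertex is a cut vertex either.

Dover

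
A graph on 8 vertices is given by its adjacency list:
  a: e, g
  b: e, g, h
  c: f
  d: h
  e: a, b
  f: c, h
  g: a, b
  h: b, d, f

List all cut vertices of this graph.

Removing b increases the component count from 1 to 2, so b is a cut vertex.
Removing f increases the component count from 1 to 2, so f is a cut vertex.
Removing h increases the component count from 1 to 3, so h is a cut vertex.
By contrast removing c leaves 1 component; it is not a cut vertex. No other vertex is a cut vertex either.

b, f, h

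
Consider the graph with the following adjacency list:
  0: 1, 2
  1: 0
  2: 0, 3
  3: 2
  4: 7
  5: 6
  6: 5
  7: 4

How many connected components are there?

3

Starting from 4 we can reach 4, 7. That is one component of size 2.
Starting from 5 we can reach 5, 6. That is one component of size 2.
Starting from 0 we can reach 0, 1, 2, 3. That is one component of size 4.
Total: 3 components.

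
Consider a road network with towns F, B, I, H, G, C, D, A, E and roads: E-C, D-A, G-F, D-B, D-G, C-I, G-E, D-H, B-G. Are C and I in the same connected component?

From C we can reach A, B, C, D, E, F, G, H, I, which includes I.

Yes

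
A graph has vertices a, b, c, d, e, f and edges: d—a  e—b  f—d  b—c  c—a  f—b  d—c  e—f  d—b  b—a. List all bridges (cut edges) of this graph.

The edges on the cycle e-f-d-b-e are not bridges since each lies on that cycle.
Every edge lies on some cycle, so there are no bridges.

none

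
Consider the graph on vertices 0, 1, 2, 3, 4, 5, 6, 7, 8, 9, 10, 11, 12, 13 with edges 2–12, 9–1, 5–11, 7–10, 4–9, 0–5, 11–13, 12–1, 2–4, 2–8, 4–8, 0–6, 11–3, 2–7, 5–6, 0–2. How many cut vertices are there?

5

Removing 0 increases the component count from 1 to 2, so 0 is a cut vertex.
Removing 2 increases the component count from 1 to 3, so 2 is a cut vertex.
Removing 5 increases the component count from 1 to 2, so 5 is a cut vertex.
Likewise 7, 11 are cut vertices.
By contrast removing 9 leaves 1 component; it is not a cut vertex. No other vertex is a cut vertex either.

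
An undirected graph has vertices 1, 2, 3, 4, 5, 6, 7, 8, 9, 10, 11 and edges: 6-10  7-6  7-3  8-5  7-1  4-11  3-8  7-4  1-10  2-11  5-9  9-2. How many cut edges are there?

0

The edges on the cycle 7-1-10-6-7 are not bridges since each lies on that cycle.
Every edge lies on some cycle, so there are no bridges.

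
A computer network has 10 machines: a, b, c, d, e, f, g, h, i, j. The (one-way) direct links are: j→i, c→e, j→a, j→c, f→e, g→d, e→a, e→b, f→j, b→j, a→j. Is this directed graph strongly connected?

There is no directed path from e to g, so the graph is not strongly connected.

No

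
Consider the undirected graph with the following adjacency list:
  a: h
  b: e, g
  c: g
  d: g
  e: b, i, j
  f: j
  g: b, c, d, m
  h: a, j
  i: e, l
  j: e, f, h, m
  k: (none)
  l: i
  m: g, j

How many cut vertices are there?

Removing e increases the component count from 2 to 3, so e is a cut vertex.
Removing g increases the component count from 2 to 4, so g is a cut vertex.
Removing h increases the component count from 2 to 3, so h is a cut vertex.
Likewise i, j are cut vertices.
By contrast removing b leaves 2 components; it is not a cut vertex. No other vertex is a cut vertex either.

5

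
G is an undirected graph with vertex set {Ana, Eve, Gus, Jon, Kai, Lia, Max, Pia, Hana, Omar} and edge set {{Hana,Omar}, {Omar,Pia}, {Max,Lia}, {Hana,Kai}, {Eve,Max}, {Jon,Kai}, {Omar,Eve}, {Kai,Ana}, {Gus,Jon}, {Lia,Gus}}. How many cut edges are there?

The edges on the cycle Hana-Omar-Eve-Max-Lia-Gus-Jon-Kai-Hana are not bridges since each lies on that cycle.
But removing Pia—Omar disconnects Pia from Omar; removing Ana—Kai disconnects Ana from Kai — these are bridges.
That makes 2 bridges.

2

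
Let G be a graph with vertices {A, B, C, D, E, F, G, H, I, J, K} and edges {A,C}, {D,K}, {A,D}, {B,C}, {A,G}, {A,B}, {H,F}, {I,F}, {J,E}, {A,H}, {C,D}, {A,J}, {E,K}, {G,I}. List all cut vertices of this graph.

A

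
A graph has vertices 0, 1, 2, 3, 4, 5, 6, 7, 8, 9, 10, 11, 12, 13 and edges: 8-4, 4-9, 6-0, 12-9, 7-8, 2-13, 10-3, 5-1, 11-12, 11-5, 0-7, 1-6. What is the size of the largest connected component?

Starting from 2 we can reach 2, 13. That is one component of size 2.
Starting from 3 we can reach 3, 10. That is one component of size 2.
Starting from 0 we can reach 0, 1, 4, 5, 6, 7, 8, 9, 11, 12. That is one component of size 10.
The largest has 10 vertices.

10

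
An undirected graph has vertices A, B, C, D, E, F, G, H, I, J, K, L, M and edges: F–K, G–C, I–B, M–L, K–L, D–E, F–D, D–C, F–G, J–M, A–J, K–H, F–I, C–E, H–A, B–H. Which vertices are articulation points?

Removing F increases the component count from 1 to 2, so F is a cut vertex.
By contrast removing M leaves 1 component; it is not a cut vertex. No other vertex is a cut vertex either.

F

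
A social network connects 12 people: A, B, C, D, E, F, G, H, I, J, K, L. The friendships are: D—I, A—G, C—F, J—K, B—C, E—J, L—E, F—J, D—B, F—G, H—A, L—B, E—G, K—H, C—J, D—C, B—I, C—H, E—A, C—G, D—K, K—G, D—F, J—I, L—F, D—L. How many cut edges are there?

0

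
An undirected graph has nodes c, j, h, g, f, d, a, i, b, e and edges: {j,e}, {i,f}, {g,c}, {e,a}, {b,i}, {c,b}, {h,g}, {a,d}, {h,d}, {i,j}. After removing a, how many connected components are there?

1

With a gone, the remaining components are: {b, c, d, e, f, g, h, i, j}.
That is 1 component.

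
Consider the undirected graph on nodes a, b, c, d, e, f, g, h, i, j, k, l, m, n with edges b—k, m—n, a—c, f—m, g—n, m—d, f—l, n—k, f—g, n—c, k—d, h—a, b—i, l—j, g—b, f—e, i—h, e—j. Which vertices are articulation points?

f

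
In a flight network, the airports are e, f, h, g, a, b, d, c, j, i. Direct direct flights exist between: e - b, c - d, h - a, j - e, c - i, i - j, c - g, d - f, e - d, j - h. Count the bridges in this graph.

5

The edges on the cycle c-i-j-e-d-c are not bridges since each lies on that cycle.
But removing d - f disconnects d from f; removing b - e disconnects b from e; removing a - h disconnects a from h; removing c - g disconnects c from g — these are bridges.
In total 5 edges are bridges.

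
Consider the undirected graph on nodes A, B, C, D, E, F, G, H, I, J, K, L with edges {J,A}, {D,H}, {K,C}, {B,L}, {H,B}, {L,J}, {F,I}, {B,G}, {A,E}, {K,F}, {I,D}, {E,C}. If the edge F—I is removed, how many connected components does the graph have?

1

F and I are still connected via F-K-C-E-A-J-L-B-H-D-I, so the component count stays at 1.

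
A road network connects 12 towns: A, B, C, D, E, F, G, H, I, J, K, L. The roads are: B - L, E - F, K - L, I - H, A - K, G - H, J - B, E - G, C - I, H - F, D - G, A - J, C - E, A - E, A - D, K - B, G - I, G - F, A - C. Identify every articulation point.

Removing A increases the component count from 1 to 2, so A is a cut vertex.
By contrast removing F leaves 1 component; it is not a cut vertex. No other vertex is a cut vertex either.

A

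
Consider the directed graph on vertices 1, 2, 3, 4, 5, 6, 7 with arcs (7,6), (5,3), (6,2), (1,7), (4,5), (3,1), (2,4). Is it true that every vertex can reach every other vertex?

Yes

From 6 we can reach every vertex (1, 2, 3, 4, 5, 6, 7), and every vertex can reach 6 (1, 2, 3, 4, 5, 6, 7). So the whole graph is one strongly connected component.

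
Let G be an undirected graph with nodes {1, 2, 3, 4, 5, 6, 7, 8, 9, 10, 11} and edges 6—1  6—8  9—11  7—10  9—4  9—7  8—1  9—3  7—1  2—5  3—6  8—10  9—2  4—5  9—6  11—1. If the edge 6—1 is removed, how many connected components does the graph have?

1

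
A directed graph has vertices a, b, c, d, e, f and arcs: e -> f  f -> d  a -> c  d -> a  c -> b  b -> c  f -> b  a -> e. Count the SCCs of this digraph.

2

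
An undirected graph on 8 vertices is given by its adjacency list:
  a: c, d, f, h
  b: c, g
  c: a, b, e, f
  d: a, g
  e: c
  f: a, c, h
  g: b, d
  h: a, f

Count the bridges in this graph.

1

The edges on the cycle a-f-c-b-g-d-a are not bridges since each lies on that cycle.
But removing e-c disconnects e from c — this is a bridge.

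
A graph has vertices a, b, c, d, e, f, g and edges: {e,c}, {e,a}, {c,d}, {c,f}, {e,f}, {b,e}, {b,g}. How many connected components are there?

1

Starting from a we can reach a, b, c, d, e, f, g. That is one component of size 7.
Total: 1 component.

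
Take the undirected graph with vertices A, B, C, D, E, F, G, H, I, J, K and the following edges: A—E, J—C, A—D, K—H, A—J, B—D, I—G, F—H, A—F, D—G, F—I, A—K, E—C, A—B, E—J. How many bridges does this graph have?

The edges on the cycle A-E-C-J-A are not bridges since each lies on that cycle.
Every edge lies on some cycle, so there are no bridges.

0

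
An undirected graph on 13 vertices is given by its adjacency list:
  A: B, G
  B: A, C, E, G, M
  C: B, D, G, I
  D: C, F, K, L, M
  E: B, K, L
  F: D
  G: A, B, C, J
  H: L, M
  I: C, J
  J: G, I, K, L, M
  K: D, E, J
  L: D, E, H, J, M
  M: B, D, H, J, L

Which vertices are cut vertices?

Removing D increases the component count from 1 to 2, so D is a cut vertex.
By contrast removing M leaves 1 component; it is not a cut vertex. No other vertex is a cut vertex either.

D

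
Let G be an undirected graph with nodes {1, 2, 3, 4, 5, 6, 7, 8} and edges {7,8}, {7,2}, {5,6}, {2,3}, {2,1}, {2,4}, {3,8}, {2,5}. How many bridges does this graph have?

4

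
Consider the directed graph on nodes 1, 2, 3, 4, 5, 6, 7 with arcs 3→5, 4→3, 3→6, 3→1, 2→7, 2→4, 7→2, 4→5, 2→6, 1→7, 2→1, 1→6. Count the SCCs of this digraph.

3

{1, 2, 3, 4, 7} are all mutually reachable — one SCC of size 5.
{5} is an SCC by itself.
{6} is an SCC by itself.
That gives 3 strongly connected components.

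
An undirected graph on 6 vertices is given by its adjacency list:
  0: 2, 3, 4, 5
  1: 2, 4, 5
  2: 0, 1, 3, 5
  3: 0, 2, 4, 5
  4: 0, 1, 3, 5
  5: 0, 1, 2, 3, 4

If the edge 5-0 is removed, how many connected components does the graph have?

1

5 and 0 are still connected via 5-3-0, so the component count stays at 1.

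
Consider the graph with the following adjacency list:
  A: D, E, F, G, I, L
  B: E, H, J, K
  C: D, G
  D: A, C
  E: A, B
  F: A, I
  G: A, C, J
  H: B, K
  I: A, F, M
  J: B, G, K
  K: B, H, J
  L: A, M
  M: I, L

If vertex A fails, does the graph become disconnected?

Deleting A raises the number of components from 1 to 2, so A is a cut vertex.

Yes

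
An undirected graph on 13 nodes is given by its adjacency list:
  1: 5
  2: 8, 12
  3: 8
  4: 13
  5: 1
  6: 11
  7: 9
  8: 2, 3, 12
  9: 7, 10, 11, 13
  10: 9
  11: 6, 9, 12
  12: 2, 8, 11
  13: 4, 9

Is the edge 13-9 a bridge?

Removing 13-9 leaves no path between 13 and 9: the component count goes from 2 to 3. So it is a bridge.

Yes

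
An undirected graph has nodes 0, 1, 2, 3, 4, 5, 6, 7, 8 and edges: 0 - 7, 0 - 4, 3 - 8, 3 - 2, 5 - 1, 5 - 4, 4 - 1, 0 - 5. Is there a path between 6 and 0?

The component containing 6 is {6}, and 0 is not in it.

No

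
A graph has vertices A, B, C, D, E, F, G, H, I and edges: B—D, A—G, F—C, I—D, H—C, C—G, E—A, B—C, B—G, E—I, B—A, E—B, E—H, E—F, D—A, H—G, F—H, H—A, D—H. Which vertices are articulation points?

none

Removing C, for instance, still leaves 1 component. No single vertex removal increases the component count — the graph has no articulation points.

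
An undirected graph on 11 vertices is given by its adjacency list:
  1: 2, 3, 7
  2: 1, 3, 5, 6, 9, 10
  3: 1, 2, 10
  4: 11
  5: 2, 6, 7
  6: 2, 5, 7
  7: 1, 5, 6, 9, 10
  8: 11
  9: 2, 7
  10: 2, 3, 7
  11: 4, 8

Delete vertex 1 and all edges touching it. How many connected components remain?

With 1 gone, the remaining components are: {4, 8, 11}; {2, 3, 5, 6, 7, 9, 10}.
That is 2 components.

2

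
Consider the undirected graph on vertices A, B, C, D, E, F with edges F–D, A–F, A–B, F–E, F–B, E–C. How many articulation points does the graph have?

Removing E increases the component count from 1 to 2, so E is a cut vertex.
Removing F increases the component count from 1 to 3, so F is a cut vertex.
By contrast removing C leaves 1 component; it is not a cut vertex. No other vertex is a cut vertex either.

2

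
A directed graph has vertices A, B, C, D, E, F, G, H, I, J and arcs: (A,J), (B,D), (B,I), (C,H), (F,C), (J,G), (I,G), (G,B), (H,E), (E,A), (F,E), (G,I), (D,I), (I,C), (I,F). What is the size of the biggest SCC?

10

{A, B, C, D, E, F, G, H, I, J} are all mutually reachable — one SCC of size 10.
The largest has 10 vertices.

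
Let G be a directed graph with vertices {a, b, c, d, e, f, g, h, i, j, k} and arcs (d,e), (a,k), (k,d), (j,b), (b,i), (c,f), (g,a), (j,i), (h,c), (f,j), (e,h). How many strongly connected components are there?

11

{k} is an SCC by itself.
{i} is an SCC by itself.
{a} is an SCC by itself.
{h} is an SCC by itself.
{g} is an SCC by itself.
(and 6 more singleton SCCs)
That gives 11 strongly connected components.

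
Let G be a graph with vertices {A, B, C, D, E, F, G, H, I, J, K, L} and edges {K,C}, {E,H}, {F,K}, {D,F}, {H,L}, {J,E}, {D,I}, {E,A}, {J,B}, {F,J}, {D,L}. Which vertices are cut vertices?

D, E, F, J, K

Removing D increases the component count from 2 to 3, so D is a cut vertex.
Removing E increases the component count from 2 to 3, so E is a cut vertex.
Removing F increases the component count from 2 to 3, so F is a cut vertex.
Likewise J, K are cut vertices.
By contrast removing C leaves 2 components; it is not a cut vertex. No other vertex is a cut vertex either.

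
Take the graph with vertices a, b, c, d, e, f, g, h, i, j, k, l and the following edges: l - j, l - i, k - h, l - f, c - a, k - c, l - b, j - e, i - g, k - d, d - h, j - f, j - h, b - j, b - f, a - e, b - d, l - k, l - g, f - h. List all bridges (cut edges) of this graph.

The edges on the cycle l-i-g-l are not bridges since each lies on that cycle.
Every edge lies on some cycle, so there are no bridges.

none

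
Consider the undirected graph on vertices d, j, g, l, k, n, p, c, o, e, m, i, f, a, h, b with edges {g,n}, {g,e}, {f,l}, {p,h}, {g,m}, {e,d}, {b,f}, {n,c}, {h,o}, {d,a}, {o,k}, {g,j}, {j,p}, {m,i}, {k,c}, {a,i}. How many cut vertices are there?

2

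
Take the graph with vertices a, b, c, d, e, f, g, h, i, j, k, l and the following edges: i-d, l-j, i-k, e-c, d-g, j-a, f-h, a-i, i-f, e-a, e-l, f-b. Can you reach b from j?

Yes

From j we can reach a, b, c, d, e, f, g, h, i, j, k, l, which includes b.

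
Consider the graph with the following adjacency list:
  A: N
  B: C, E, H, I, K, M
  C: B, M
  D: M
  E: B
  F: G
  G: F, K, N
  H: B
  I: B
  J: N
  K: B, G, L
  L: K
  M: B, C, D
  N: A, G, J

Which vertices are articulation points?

B, G, K, M, N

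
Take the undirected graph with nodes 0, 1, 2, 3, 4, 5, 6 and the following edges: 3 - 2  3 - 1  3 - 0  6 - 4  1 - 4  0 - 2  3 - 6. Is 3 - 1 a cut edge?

No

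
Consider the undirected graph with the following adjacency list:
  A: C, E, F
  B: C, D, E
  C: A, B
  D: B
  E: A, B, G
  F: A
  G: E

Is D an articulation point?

No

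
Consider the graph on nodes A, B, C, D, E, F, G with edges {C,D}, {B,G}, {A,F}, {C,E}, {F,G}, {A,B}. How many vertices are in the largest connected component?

Starting from C we can reach C, D, E. That is one component of size 3.
Starting from A we can reach A, B, F, G. That is one component of size 4.
The largest has 4 vertices.

4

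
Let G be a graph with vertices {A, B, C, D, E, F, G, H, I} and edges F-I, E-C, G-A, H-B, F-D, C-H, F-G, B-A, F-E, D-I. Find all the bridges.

none

The edges on the cycle F-D-I-F are not bridges since each lies on that cycle.
Every edge lies on some cycle, so there are no bridges.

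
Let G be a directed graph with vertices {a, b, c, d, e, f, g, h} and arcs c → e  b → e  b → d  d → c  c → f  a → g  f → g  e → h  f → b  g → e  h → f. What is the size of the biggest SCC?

7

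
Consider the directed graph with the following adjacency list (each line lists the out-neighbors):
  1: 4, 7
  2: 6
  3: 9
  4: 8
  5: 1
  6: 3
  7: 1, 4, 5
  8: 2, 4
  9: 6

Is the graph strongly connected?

No

There is no directed path from 8 to 5, so the graph is not strongly connected.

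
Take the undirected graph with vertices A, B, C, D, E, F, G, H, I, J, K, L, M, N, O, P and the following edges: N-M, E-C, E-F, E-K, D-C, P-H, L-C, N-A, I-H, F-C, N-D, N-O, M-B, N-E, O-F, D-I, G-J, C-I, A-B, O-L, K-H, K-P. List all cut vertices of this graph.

Removing N increases the component count from 2 to 3, so N is a cut vertex.
By contrast removing L leaves 2 components; it is not a cut vertex. No other vertex is a cut vertex either.

N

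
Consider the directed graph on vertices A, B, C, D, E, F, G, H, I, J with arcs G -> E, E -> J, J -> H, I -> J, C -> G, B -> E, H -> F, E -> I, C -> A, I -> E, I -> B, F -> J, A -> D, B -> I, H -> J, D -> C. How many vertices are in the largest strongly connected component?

{A, C, D} are all mutually reachable — one SCC of size 3.
{B, E, I} are all mutually reachable — one SCC of size 3.
{F, H, J} are all mutually reachable — one SCC of size 3.
{G} is an SCC by itself.
The largest has 3 vertices.

3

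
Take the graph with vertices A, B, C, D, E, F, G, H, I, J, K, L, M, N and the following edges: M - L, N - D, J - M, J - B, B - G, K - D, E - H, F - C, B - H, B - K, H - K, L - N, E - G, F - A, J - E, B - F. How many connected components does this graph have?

2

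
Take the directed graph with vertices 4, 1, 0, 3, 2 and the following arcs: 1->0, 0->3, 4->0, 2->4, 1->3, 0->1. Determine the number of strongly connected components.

4

{0, 1} are all mutually reachable — one SCC of size 2.
{3} is an SCC by itself.
{2} is an SCC by itself.
{4} is an SCC by itself.
That gives 4 strongly connected components.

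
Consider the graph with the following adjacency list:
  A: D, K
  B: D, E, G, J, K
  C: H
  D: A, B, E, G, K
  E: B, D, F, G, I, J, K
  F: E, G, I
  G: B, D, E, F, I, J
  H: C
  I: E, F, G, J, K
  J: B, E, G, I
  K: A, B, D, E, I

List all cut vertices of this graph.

Removing E, for instance, still leaves 2 components. No single vertex removal increases the component count — the graph has no articulation points.

none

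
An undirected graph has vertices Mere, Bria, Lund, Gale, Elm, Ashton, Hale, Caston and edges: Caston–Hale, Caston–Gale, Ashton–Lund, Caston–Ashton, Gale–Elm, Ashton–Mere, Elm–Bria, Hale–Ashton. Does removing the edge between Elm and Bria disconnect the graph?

Yes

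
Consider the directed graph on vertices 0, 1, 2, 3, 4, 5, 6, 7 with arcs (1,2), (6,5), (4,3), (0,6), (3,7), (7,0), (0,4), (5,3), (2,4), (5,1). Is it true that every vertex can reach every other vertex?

Yes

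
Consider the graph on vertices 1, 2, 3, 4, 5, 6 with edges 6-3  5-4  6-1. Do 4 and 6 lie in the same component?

The component containing 4 is {4, 5}, and 6 is not in it.

No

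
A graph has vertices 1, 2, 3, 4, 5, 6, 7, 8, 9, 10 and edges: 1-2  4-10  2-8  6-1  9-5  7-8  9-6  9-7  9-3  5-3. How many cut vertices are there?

1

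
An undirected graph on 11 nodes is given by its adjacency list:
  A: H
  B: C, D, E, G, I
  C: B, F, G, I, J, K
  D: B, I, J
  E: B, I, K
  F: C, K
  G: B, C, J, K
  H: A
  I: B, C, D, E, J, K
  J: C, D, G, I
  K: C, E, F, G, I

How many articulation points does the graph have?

0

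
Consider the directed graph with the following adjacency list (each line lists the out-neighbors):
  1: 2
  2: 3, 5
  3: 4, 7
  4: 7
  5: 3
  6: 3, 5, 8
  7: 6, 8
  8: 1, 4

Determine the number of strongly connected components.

1

{1, 2, 3, 4, 5, 6, 7, 8} are all mutually reachable — one SCC of size 8.
That gives 1 strongly connected component.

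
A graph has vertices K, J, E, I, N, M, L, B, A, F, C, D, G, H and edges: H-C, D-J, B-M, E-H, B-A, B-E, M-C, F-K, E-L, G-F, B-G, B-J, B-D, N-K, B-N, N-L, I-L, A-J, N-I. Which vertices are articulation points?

B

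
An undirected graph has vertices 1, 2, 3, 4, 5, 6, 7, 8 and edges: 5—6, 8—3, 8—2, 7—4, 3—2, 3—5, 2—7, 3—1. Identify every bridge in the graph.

1-3, 2-7, 3-5, 4-7, 5-6

The edges on the cycle 8-3-2-8 are not bridges since each lies on that cycle.
But removing 3—5 disconnects 3 from 5; removing 2—7 disconnects 2 from 7; removing 7—4 disconnects 7 from 4; removing 3—1 disconnects 3 from 1 — these are bridges.
In total 5 edges are bridges.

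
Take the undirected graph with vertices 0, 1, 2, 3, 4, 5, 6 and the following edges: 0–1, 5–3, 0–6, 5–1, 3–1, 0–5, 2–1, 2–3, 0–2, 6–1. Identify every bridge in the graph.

none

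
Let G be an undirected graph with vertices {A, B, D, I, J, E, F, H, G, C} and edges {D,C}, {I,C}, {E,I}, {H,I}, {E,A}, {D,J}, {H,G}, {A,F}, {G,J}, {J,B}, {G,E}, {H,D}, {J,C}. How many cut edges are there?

3

The edges on the cycle H-G-E-I-H are not bridges since each lies on that cycle.
But removing A—E disconnects A from E; removing J—B disconnects J from B; removing F—A disconnects F from A — these are bridges.
That makes 3 bridges.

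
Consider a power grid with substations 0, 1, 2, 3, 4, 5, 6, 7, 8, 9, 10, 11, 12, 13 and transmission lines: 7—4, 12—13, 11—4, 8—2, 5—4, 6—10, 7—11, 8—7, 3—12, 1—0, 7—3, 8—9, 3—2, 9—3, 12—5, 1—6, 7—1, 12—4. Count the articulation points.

4

Removing 1 increases the component count from 1 to 3, so 1 is a cut vertex.
Removing 6 increases the component count from 1 to 2, so 6 is a cut vertex.
Removing 7 increases the component count from 1 to 2, so 7 is a cut vertex.
Likewise 12 is a cut vertex.
By contrast removing 8 leaves 1 component; it is not a cut vertex. No other vertex is a cut vertex either.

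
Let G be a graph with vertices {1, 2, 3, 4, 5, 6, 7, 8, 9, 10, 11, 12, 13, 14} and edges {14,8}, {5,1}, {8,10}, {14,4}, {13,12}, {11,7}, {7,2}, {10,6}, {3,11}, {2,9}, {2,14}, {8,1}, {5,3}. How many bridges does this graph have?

The edges on the cycle 5-3-11-7-2-14-8-1-5 are not bridges since each lies on that cycle.
But removing 10–8 disconnects 10 from 8; removing 10–6 disconnects 10 from 6; removing 4–14 disconnects 4 from 14; removing 13–12 disconnects 13 from 12 — these are bridges.
In total 5 edges are bridges.

5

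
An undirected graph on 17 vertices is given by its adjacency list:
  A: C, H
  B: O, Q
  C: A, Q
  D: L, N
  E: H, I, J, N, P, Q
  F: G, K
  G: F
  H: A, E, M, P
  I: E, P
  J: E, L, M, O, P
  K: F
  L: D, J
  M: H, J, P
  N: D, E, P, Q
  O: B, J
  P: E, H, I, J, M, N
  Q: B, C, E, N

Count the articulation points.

Removing F increases the component count from 2 to 3, so F is a cut vertex.
By contrast removing H leaves 2 components; it is not a cut vertex. No other vertex is a cut vertex either.

1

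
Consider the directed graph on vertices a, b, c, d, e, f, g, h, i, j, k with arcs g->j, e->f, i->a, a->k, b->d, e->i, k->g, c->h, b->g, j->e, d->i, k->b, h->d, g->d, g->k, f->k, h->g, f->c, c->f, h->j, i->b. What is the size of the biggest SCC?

{a, b, c, d, e, f, g, h, i, j, k} are all mutually reachable — one SCC of size 11.
The largest has 11 vertices.

11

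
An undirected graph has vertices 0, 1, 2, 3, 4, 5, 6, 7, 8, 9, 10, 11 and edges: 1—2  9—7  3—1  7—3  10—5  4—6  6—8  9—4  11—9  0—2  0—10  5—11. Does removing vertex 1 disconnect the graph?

Deleting 1 leaves 1 component (was 1) (its neighbors 2, 3 remain connected to each other), so 1 is not a cut vertex.

No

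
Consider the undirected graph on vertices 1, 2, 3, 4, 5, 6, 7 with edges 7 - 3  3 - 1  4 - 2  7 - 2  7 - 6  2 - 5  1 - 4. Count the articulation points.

Removing 2 increases the component count from 1 to 2, so 2 is a cut vertex.
Removing 7 increases the component count from 1 to 2, so 7 is a cut vertex.
By contrast removing 3 leaves 1 component; it is not a cut vertex. No other vertex is a cut vertex either.

2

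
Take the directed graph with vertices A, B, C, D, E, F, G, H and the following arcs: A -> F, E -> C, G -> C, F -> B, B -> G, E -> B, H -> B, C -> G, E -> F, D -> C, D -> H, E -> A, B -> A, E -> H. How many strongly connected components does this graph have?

{A, B, F} are all mutually reachable — one SCC of size 3.
{C, G} are all mutually reachable — one SCC of size 2.
{D} is an SCC by itself.
{E} is an SCC by itself.
{H} is an SCC by itself.
That gives 5 strongly connected components.

5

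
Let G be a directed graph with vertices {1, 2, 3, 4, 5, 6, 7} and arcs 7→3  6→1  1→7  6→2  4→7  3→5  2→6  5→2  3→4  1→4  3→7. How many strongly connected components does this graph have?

1

{1, 2, 3, 4, 5, 6, 7} are all mutually reachable — one SCC of size 7.
That gives 1 strongly connected component.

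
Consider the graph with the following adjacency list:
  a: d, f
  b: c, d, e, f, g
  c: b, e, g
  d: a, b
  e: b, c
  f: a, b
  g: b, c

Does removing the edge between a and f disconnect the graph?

After removing a-f, the path a-d-b-f still connects them, so the edge is not a bridge.

No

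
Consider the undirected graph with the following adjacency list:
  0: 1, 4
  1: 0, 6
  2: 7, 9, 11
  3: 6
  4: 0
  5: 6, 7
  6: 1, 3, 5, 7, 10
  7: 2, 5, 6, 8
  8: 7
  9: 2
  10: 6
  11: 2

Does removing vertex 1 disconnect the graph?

Deleting 1 raises the number of components from 1 to 2, so 1 is a cut vertex.

Yes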